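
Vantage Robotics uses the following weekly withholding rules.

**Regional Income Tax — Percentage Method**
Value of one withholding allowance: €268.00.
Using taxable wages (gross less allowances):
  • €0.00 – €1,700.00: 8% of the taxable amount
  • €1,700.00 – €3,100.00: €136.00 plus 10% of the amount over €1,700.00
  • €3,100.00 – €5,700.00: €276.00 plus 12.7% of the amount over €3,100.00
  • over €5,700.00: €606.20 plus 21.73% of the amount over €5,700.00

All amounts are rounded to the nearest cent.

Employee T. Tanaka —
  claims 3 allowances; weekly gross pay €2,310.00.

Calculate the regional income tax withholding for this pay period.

Regional Income Tax: taxable = €2,310.00 − 3×€268.00 = €1,506.00
  8% × €1,506.00 = €120.48

€120.48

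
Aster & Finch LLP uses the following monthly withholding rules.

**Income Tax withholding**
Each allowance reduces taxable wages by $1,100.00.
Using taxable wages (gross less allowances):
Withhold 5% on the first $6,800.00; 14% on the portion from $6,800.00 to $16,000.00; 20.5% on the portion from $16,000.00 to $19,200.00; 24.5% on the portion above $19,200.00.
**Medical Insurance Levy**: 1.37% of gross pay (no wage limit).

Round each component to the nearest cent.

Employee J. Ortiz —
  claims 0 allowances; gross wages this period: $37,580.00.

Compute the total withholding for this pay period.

Income Tax: taxable = $37,580.00
  $2,284.00 + 24.5% × ($37,580.00 − $19,200.00) = $2,284.00 + 24.5% × $18,380.00 = $6,787.10
Medical Insurance Levy: 1.37% × $37,580.00 = $514.85
Total: $6,787.10 + $514.85 = $7,301.95

$7,301.95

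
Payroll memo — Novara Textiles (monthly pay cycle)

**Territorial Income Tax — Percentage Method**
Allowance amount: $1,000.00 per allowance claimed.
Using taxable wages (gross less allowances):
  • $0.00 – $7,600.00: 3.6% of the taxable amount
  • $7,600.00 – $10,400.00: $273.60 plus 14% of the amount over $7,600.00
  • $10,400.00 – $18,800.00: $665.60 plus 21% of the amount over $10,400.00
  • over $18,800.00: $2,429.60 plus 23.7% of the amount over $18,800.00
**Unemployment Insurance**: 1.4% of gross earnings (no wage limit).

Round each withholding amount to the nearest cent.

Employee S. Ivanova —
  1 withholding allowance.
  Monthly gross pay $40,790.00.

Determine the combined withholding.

$7,975.29

Territorial Income Tax: taxable = $40,790.00 − 1×$1,000.00 = $39,790.00
  $2,429.60 + 23.7% × ($39,790.00 − $18,800.00) = $2,429.60 + 23.7% × $20,990.00 = $7,404.23
Unemployment Insurance: 1.4% × $40,790.00 = $571.06
Total: $7,404.23 + $571.06 = $7,975.29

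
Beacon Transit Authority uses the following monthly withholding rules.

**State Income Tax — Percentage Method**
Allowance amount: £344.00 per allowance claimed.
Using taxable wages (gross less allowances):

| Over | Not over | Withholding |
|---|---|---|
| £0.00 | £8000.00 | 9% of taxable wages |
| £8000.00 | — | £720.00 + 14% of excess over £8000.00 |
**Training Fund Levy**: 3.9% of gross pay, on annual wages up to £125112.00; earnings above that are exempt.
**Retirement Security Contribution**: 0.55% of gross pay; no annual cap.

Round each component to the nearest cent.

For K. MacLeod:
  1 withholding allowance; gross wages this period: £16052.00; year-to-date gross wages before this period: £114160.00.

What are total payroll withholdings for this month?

State Income Tax: taxable = £16052.00 − 1×£344.00 = £15708.00
  £720.00 + 14% × (£15708.00 − £8000.00) = £720.00 + 14% × £7708.00 = £1799.12
Training Fund Levy: cap £125112.00 − YTD £114160.00 = £10952.00 subject; 3.9% × £10952.00 = £427.13
Retirement Security Contribution: 0.55% × £16052.00 = £88.29
Total: £1799.12 + £427.13 + £88.29 = £2314.54

£2314.54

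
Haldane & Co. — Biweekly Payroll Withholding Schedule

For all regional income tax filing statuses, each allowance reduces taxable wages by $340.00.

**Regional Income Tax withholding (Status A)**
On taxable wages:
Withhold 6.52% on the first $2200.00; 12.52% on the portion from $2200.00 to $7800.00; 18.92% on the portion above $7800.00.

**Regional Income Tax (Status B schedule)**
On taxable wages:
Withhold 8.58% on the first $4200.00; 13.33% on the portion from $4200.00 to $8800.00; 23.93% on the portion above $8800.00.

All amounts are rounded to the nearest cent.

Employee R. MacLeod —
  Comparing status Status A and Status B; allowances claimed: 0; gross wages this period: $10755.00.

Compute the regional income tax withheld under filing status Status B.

$1441.37

Regional Income Tax (Status B): taxable = $10755.00
  $973.54 + 23.93% × ($10755.00 − $8800.00) = $973.54 + 23.93% × $1955.00 = $1441.37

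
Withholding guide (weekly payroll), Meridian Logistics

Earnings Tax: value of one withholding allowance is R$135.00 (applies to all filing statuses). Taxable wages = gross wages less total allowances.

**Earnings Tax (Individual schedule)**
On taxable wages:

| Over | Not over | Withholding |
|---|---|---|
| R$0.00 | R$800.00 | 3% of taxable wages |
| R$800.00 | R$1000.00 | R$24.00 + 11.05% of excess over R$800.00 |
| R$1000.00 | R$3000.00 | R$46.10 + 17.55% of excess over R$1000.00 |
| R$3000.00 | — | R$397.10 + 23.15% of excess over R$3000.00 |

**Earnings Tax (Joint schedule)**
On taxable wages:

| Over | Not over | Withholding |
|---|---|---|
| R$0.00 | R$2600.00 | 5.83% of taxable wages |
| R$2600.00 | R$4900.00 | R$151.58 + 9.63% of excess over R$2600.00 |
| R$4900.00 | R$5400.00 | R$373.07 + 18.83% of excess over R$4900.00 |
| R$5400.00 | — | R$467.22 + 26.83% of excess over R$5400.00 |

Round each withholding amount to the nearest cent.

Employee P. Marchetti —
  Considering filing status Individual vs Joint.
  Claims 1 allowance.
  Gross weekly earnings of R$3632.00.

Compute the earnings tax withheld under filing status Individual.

Earnings Tax (Individual): taxable = R$3632.00 − 1×R$135.00 = R$3497.00
  R$397.10 + 23.15% × (R$3497.00 − R$3000.00) = R$397.10 + 23.15% × R$497.00 = R$512.16

R$512.16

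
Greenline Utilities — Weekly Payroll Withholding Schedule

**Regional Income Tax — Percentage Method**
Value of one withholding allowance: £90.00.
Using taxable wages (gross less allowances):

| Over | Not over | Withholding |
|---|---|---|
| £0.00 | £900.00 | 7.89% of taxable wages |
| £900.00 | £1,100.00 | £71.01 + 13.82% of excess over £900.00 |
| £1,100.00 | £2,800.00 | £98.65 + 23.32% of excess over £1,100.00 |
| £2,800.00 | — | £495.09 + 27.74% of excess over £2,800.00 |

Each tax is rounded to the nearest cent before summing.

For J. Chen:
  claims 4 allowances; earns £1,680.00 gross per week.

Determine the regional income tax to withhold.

Regional Income Tax: taxable = £1,680.00 − 4×£90.00 = £1,320.00
  £98.65 + 23.32% × (£1,320.00 − £1,100.00) = £98.65 + 23.32% × £220.00 = £149.95

£149.95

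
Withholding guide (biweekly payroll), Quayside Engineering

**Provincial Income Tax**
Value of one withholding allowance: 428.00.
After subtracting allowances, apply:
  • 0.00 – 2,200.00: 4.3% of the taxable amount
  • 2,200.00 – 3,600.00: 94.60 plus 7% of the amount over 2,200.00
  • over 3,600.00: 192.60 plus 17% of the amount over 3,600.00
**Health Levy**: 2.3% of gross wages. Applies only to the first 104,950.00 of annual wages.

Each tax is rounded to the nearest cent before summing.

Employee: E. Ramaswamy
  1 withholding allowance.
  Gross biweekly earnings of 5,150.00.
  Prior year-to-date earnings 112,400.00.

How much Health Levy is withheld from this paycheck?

Health Levy: YTD 112,400.00 ≥ cap 104,950.00 → 0.00

0.00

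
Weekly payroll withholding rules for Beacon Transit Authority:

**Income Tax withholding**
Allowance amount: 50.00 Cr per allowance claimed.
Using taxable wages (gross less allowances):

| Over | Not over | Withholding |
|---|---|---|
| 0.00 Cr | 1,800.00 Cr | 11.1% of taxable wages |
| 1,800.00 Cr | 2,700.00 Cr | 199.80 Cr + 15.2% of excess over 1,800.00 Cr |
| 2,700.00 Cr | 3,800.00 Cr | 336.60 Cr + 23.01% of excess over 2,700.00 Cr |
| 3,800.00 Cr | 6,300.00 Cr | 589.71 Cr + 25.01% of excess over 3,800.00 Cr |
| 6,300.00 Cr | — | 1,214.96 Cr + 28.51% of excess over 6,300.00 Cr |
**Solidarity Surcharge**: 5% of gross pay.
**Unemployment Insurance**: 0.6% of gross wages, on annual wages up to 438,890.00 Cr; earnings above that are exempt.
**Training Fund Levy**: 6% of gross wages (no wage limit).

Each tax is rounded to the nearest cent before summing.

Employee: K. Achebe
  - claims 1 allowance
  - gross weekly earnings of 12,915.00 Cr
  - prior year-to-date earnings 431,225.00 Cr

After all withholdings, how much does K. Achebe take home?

8,361.72 Cr

Income Tax: taxable = 12,915.00 Cr − 1×50.00 Cr = 12,865.00 Cr
  1,214.96 Cr + 28.51% × (12,865.00 Cr − 6,300.00 Cr) = 1,214.96 Cr + 28.51% × 6,565.00 Cr = 3,086.64 Cr
Solidarity Surcharge: 5% × 12,915.00 Cr = 645.75 Cr
Unemployment Insurance: cap 438,890.00 Cr − YTD 431,225.00 Cr = 7,665.00 Cr subject; 0.6% × 7,665.00 Cr = 45.99 Cr
Training Fund Levy: 6% × 12,915.00 Cr = 774.90 Cr
Total withheld: 3,086.64 Cr + 645.75 Cr + 45.99 Cr + 774.90 Cr = 4,553.28 Cr
Net pay: 12,915.00 Cr − 4,553.28 Cr = 8,361.72 Cr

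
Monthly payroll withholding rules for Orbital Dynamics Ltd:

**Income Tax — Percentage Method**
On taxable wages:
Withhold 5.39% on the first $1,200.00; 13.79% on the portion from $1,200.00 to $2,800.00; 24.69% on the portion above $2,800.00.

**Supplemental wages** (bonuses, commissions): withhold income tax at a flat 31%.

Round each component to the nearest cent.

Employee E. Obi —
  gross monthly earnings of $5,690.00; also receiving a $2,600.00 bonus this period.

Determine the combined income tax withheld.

$1,804.86

Income Tax: taxable = $5,690.00
  $285.32 + 24.69% × ($5,690.00 − $2,800.00) = $285.32 + 24.69% × $2,890.00 = $998.86
Supplemental (31% flat on bonus): 31% × $2,600.00 = $806.00
Total income tax: $998.86 + $806.00 = $1,804.86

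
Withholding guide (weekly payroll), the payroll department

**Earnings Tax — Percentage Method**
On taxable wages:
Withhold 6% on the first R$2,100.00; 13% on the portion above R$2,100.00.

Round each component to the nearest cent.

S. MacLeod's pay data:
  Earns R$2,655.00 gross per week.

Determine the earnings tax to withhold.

R$198.15

Earnings Tax: taxable = R$2,655.00
  R$126.00 + 13% × (R$2,655.00 − R$2,100.00) = R$126.00 + 13% × R$555.00 = R$198.15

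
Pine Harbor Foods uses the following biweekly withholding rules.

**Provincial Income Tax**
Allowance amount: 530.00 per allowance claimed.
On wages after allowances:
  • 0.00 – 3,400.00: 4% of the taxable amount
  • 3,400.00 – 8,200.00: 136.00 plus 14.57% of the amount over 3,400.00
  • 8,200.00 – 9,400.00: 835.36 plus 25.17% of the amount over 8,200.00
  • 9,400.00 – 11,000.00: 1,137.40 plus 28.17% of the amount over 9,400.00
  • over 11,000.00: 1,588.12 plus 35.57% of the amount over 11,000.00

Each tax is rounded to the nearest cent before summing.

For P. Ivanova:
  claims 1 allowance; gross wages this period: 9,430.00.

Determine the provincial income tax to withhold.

1,011.55

Provincial Income Tax: taxable = 9,430.00 − 1×530.00 = 8,900.00
  835.36 + 25.17% × (8,900.00 − 8,200.00) = 835.36 + 25.17% × 700.00 = 1,011.55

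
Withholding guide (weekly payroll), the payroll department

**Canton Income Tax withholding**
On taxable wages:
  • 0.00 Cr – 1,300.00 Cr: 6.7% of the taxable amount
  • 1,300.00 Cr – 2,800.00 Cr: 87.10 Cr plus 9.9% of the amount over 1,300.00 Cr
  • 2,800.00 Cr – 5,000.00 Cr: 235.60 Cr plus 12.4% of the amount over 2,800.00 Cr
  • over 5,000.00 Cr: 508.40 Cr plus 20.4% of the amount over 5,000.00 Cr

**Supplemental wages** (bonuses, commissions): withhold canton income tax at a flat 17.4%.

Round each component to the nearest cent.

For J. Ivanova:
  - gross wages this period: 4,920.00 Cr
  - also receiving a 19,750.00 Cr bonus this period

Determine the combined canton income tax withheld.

Canton Income Tax: taxable = 4,920.00 Cr
  235.60 Cr + 12.4% × (4,920.00 Cr − 2,800.00 Cr) = 235.60 Cr + 12.4% × 2,120.00 Cr = 498.48 Cr
Supplemental (17.4% flat on bonus): 17.4% × 19,750.00 Cr = 3,436.50 Cr
Total canton income tax: 498.48 Cr + 3,436.50 Cr = 3,934.98 Cr

3,934.98 Cr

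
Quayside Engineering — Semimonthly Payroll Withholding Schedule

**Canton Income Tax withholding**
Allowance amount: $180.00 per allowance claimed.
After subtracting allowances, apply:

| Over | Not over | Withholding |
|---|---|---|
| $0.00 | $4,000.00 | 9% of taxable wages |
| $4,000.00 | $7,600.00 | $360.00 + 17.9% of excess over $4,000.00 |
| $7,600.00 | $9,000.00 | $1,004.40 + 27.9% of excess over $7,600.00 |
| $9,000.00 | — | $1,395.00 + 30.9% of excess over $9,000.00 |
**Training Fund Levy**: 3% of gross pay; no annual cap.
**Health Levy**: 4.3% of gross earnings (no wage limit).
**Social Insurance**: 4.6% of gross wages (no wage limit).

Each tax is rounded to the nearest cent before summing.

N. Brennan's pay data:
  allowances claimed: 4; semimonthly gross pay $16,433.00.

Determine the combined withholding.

Canton Income Tax: taxable = $16,433.00 − 4×$180.00 = $15,713.00
  $1,395.00 + 30.9% × ($15,713.00 − $9,000.00) = $1,395.00 + 30.9% × $6,713.00 = $3,469.32
Training Fund Levy: 3% × $16,433.00 = $492.99
Health Levy: 4.3% × $16,433.00 = $706.62
Social Insurance: 4.6% × $16,433.00 = $755.92
Total: $3,469.32 + $492.99 + $706.62 + $755.92 = $5,424.85

$5,424.85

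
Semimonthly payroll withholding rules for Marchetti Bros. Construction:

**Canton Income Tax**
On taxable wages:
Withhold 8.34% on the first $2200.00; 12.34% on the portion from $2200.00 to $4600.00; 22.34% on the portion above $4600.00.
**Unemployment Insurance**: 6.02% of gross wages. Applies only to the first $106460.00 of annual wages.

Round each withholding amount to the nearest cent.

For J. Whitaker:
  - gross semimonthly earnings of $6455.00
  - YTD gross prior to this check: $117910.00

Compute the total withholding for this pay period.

Canton Income Tax: taxable = $6455.00
  $479.64 + 22.34% × ($6455.00 − $4600.00) = $479.64 + 22.34% × $1855.00 = $894.05
Unemployment Insurance: YTD $117910.00 ≥ cap $106460.00 → $0.00
Total: $894.05 + $0.00 = $894.05

$894.05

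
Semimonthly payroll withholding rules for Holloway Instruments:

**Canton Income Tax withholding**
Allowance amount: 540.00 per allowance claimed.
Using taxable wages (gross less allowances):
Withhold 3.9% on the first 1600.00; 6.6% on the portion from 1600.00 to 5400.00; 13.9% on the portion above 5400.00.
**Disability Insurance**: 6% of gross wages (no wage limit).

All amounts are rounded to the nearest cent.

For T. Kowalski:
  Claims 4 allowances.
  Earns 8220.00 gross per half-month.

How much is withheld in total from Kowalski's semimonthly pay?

Canton Income Tax: taxable = 8220.00 − 4×540.00 = 6060.00
  313.20 + 13.9% × (6060.00 − 5400.00) = 313.20 + 13.9% × 660.00 = 404.94
Disability Insurance: 6% × 8220.00 = 493.20
Total: 404.94 + 493.20 = 898.14

898.14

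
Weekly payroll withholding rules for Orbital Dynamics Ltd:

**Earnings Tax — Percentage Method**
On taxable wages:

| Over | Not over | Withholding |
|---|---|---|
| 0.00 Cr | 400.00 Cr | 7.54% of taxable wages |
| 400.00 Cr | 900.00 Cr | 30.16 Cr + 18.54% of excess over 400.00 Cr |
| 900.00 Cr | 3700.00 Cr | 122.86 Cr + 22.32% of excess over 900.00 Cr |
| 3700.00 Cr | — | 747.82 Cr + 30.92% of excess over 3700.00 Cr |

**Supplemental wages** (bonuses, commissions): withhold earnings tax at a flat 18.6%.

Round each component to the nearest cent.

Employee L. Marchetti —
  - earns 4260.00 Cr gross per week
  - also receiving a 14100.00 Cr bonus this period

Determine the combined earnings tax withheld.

3543.57 Cr

Earnings Tax: taxable = 4260.00 Cr
  747.82 Cr + 30.92% × (4260.00 Cr − 3700.00 Cr) = 747.82 Cr + 30.92% × 560.00 Cr = 920.97 Cr
Supplemental (18.6% flat on bonus): 18.6% × 14100.00 Cr = 2622.60 Cr
Total earnings tax: 920.97 Cr + 2622.60 Cr = 3543.57 Cr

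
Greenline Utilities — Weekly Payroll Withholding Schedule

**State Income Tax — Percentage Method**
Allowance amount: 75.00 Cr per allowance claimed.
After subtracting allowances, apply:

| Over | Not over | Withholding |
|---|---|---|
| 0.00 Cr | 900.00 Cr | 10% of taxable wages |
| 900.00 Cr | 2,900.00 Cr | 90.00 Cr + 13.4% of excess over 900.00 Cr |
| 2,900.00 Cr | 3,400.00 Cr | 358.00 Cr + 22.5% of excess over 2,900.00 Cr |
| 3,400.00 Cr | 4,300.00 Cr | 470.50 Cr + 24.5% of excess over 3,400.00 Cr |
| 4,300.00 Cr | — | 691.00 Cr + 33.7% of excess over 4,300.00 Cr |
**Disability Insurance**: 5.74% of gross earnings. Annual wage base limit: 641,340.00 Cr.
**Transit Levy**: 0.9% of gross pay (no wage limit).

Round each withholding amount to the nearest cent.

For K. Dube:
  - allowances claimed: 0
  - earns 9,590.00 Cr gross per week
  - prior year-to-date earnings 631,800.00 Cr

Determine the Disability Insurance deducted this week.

Disability Insurance: cap 641,340.00 Cr − YTD 631,800.00 Cr = 9,540.00 Cr subject; 5.74% × 9,540.00 Cr = 547.60 Cr

547.60 Cr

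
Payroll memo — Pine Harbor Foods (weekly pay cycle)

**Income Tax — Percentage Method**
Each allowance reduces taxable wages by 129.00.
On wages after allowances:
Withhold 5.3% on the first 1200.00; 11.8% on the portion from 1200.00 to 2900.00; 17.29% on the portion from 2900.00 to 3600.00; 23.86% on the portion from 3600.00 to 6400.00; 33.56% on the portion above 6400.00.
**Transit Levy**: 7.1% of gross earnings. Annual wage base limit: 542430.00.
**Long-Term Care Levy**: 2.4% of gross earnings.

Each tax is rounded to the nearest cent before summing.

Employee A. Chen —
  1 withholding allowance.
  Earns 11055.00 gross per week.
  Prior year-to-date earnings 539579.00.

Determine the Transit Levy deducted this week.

202.42

Transit Levy: cap 542430.00 − YTD 539579.00 = 2851.00 subject; 7.1% × 2851.00 = 202.42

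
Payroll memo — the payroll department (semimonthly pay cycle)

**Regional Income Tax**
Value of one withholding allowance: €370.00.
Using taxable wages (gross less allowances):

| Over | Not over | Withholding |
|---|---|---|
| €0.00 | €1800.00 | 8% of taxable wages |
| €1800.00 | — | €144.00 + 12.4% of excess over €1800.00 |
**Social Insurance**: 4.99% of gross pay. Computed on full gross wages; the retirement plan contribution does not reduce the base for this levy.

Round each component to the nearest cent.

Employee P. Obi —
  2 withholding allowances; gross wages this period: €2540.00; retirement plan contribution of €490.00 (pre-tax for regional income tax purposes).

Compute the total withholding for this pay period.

Regional Income Tax: taxable = €2540.00 − €490.00 − 2×€370.00 = €1310.00
  8% × €1310.00 = €104.80
Social Insurance: 4.99% × €2540.00 = €126.75
Total: €104.80 + €126.75 = €231.55

€231.55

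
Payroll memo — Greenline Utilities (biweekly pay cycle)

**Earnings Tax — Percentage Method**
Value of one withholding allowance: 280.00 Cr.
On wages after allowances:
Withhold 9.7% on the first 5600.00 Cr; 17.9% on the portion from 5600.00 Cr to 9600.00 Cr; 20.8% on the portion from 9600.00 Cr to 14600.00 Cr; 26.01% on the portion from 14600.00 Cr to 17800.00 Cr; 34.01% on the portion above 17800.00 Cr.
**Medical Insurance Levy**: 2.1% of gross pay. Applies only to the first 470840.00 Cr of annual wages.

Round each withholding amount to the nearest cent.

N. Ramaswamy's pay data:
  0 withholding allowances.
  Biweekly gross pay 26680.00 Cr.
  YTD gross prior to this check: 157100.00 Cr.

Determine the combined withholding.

Earnings Tax: taxable = 26680.00 Cr
  3131.52 Cr + 34.01% × (26680.00 Cr − 17800.00 Cr) = 3131.52 Cr + 34.01% × 8880.00 Cr = 6151.61 Cr
Medical Insurance Levy: 2.1% × 26680.00 Cr = 560.28 Cr
Total: 6151.61 Cr + 560.28 Cr = 6711.89 Cr

6711.89 Cr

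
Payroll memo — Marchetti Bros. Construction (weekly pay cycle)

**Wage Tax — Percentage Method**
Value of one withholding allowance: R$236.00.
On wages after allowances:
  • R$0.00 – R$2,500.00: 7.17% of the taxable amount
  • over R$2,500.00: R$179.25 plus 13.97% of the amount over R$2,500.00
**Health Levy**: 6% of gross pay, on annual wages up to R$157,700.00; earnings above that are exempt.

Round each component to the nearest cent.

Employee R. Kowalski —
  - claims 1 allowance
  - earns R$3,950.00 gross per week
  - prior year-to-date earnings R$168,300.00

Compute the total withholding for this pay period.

R$348.85

Wage Tax: taxable = R$3,950.00 − 1×R$236.00 = R$3,714.00
  R$179.25 + 13.97% × (R$3,714.00 − R$2,500.00) = R$179.25 + 13.97% × R$1,214.00 = R$348.85
Health Levy: YTD R$168,300.00 ≥ cap R$157,700.00 → R$0.00
Total: R$348.85 + R$0.00 = R$348.85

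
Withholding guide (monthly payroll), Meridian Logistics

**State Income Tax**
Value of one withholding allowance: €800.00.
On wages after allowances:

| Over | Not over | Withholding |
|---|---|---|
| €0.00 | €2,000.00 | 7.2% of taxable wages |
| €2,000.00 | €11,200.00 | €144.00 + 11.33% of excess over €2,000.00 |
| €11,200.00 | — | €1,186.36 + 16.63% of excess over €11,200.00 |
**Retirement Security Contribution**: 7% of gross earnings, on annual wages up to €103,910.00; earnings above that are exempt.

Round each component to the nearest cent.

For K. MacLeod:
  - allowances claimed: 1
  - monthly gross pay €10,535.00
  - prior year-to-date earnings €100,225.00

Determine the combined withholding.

€1,278.33

State Income Tax: taxable = €10,535.00 − 1×€800.00 = €9,735.00
  €144.00 + 11.33% × (€9,735.00 − €2,000.00) = €144.00 + 11.33% × €7,735.00 = €1,020.38
Retirement Security Contribution: cap €103,910.00 − YTD €100,225.00 = €3,685.00 subject; 7% × €3,685.00 = €257.95
Total: €1,020.38 + €257.95 = €1,278.33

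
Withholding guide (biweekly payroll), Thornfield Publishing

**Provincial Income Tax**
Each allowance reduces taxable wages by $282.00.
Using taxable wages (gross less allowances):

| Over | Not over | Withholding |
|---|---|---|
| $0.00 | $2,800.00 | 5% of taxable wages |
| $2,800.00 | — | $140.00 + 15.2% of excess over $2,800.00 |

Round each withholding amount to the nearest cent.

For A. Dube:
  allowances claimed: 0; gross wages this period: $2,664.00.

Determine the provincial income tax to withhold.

$133.20

Provincial Income Tax: taxable = $2,664.00
  5% × $2,664.00 = $133.20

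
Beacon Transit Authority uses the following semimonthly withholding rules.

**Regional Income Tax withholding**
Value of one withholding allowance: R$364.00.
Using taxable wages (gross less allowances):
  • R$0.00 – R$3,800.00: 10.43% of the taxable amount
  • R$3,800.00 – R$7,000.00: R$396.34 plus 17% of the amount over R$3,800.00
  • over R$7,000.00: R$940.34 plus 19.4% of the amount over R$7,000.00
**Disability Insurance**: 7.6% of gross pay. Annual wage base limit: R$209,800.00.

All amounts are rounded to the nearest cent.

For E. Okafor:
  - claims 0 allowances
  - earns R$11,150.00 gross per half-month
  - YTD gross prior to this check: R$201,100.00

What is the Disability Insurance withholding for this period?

R$661.20

Disability Insurance: cap R$209,800.00 − YTD R$201,100.00 = R$8,700.00 subject; 7.6% × R$8,700.00 = R$661.20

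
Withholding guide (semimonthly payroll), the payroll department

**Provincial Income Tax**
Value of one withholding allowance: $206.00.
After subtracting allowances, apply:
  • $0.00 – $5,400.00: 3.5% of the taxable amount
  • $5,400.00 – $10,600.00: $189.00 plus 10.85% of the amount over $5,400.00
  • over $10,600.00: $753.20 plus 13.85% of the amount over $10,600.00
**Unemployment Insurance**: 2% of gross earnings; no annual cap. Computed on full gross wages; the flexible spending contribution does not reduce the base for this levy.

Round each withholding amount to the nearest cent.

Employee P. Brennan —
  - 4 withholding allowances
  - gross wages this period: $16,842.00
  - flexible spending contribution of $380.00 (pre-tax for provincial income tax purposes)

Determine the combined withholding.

$1,787.80

Provincial Income Tax: taxable = $16,842.00 − $380.00 − 4×$206.00 = $15,638.00
  $753.20 + 13.85% × ($15,638.00 − $10,600.00) = $753.20 + 13.85% × $5,038.00 = $1,450.96
Unemployment Insurance: 2% × $16,842.00 = $336.84
Total: $1,450.96 + $336.84 = $1,787.80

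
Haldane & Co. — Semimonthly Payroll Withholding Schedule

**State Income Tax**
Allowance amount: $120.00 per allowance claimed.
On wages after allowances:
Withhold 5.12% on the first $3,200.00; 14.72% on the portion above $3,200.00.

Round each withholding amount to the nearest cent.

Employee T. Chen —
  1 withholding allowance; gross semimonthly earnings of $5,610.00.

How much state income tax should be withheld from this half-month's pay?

State Income Tax: taxable = $5,610.00 − 1×$120.00 = $5,490.00
  $163.84 + 14.72% × ($5,490.00 − $3,200.00) = $163.84 + 14.72% × $2,290.00 = $500.93

$500.93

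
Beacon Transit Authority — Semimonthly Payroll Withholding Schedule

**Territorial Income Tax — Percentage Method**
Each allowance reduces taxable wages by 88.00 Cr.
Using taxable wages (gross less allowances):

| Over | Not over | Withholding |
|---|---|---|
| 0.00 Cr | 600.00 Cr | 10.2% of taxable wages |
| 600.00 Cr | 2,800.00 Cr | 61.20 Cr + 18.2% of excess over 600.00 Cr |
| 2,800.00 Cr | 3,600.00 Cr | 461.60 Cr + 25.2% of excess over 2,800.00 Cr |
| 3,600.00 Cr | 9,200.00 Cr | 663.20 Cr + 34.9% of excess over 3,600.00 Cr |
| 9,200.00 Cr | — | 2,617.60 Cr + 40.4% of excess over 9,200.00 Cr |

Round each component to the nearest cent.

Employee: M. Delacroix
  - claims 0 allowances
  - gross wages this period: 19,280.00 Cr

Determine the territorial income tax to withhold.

6,689.92 Cr

Territorial Income Tax: taxable = 19,280.00 Cr
  2,617.60 Cr + 40.4% × (19,280.00 Cr − 9,200.00 Cr) = 2,617.60 Cr + 40.4% × 10,080.00 Cr = 6,689.92 Cr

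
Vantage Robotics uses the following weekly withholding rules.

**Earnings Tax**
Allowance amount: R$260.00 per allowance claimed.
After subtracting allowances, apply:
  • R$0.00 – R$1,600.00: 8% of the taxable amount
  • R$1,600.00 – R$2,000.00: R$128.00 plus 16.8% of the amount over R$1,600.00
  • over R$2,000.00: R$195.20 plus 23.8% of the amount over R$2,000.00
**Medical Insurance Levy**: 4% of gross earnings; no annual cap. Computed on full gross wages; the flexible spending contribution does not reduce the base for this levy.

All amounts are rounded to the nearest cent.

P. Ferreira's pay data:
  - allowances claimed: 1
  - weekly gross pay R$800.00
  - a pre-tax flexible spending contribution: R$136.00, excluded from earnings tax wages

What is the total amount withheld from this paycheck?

R$64.32

Earnings Tax: taxable = R$800.00 − R$136.00 − 1×R$260.00 = R$404.00
  8% × R$404.00 = R$32.32
Medical Insurance Levy: 4% × R$800.00 = R$32.00
Total: R$32.32 + R$32.00 = R$64.32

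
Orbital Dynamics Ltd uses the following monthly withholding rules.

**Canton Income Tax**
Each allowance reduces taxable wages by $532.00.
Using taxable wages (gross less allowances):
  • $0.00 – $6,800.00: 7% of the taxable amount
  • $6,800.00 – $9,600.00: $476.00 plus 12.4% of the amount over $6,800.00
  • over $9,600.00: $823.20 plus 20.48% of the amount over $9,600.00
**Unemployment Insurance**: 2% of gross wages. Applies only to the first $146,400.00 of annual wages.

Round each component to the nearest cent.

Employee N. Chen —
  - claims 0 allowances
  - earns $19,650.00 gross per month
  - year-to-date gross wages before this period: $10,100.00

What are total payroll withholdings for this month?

Canton Income Tax: taxable = $19,650.00
  $823.20 + 20.48% × ($19,650.00 − $9,600.00) = $823.20 + 20.48% × $10,050.00 = $2,881.44
Unemployment Insurance: 2% × $19,650.00 = $393.00
Total: $2,881.44 + $393.00 = $3,274.44

$3,274.44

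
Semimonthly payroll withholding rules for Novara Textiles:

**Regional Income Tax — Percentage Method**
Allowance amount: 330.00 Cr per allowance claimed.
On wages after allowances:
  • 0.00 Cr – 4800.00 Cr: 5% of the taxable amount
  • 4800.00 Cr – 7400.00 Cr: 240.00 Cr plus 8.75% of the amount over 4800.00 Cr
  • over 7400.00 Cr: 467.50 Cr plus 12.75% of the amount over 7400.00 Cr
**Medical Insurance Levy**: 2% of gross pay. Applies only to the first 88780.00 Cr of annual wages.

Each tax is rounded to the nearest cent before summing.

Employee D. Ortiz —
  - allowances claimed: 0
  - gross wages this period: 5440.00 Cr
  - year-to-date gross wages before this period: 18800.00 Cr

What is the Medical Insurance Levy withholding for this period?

108.80 Cr

Medical Insurance Levy: 2% × 5440.00 Cr = 108.80 Cr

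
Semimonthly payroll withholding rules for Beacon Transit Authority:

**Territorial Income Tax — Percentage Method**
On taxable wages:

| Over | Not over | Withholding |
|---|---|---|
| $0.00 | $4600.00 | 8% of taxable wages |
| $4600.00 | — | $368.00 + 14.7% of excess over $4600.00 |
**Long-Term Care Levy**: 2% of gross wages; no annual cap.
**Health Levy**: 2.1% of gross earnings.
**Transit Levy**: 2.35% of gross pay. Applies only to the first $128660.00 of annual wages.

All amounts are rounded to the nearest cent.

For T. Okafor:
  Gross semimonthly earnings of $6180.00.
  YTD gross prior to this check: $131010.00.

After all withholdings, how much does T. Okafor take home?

Territorial Income Tax: taxable = $6180.00
  $368.00 + 14.7% × ($6180.00 − $4600.00) = $368.00 + 14.7% × $1580.00 = $600.26
Long-Term Care Levy: 2% × $6180.00 = $123.60
Health Levy: 2.1% × $6180.00 = $129.78
Transit Levy: YTD $131010.00 ≥ cap $128660.00 → $0.00
Total withheld: $600.26 + $123.60 + $129.78 + $0.00 = $853.64
Net pay: $6180.00 − $853.64 = $5326.36

$5326.36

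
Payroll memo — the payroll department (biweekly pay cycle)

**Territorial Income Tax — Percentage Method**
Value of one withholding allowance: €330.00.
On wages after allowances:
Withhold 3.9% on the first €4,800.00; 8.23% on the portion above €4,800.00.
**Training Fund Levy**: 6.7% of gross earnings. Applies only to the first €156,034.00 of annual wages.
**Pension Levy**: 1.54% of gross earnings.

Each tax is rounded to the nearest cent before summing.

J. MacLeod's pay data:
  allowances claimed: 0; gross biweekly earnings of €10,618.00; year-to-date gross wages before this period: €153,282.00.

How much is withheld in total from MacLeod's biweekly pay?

Territorial Income Tax: taxable = €10,618.00
  €187.20 + 8.23% × (€10,618.00 − €4,800.00) = €187.20 + 8.23% × €5,818.00 = €666.02
Training Fund Levy: cap €156,034.00 − YTD €153,282.00 = €2,752.00 subject; 6.7% × €2,752.00 = €184.38
Pension Levy: 1.54% × €10,618.00 = €163.52
Total: €666.02 + €184.38 + €163.52 = €1,013.92

€1,013.92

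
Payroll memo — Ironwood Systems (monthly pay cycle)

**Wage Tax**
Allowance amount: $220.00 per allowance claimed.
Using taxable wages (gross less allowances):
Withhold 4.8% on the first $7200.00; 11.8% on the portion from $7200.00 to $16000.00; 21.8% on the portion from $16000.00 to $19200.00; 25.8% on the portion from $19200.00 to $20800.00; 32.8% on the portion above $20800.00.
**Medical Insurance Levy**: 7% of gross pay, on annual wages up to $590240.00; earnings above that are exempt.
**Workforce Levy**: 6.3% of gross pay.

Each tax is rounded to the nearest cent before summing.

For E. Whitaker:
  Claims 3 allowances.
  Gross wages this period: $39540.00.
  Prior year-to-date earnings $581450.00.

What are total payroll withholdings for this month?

Wage Tax: taxable = $39540.00 − 3×$220.00 = $38880.00
  $2494.40 + 32.8% × ($38880.00 − $20800.00) = $2494.40 + 32.8% × $18080.00 = $8424.64
Medical Insurance Levy: cap $590240.00 − YTD $581450.00 = $8790.00 subject; 7% × $8790.00 = $615.30
Workforce Levy: 6.3% × $39540.00 = $2491.02
Total: $8424.64 + $615.30 + $2491.02 = $11530.96

$11530.96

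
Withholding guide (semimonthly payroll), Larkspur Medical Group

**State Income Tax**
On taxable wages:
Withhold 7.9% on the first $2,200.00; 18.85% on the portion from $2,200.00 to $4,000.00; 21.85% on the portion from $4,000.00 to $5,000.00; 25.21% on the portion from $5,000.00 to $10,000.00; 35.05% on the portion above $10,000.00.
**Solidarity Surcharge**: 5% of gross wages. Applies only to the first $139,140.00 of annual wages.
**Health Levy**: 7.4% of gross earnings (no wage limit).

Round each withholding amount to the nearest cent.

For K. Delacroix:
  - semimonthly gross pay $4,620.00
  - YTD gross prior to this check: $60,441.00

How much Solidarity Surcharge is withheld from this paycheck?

Solidarity Surcharge: 5% × $4,620.00 = $231.00

$231.00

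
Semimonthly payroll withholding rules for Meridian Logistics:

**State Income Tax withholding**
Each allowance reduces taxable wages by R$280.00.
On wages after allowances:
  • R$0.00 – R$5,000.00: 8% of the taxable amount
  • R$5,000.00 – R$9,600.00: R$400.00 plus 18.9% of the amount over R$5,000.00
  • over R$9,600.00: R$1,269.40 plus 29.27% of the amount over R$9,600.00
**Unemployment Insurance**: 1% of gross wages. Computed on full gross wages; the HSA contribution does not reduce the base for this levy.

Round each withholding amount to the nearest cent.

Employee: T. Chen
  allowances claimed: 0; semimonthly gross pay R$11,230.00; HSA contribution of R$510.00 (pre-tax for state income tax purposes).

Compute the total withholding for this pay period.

State Income Tax: taxable = R$11,230.00 − R$510.00 = R$10,720.00
  R$1,269.40 + 29.27% × (R$10,720.00 − R$9,600.00) = R$1,269.40 + 29.27% × R$1,120.00 = R$1,597.22
Unemployment Insurance: 1% × R$11,230.00 = R$112.30
Total: R$1,597.22 + R$112.30 = R$1,709.52

R$1,709.52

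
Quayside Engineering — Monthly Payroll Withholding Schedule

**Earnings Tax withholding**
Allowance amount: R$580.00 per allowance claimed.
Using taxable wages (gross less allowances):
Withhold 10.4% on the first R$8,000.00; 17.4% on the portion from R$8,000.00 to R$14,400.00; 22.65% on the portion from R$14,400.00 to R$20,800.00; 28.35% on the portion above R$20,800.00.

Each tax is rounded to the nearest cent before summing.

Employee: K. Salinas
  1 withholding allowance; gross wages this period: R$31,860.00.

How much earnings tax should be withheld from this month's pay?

Earnings Tax: taxable = R$31,860.00 − 1×R$580.00 = R$31,280.00
  R$3,395.20 + 28.35% × (R$31,280.00 − R$20,800.00) = R$3,395.20 + 28.35% × R$10,480.00 = R$6,366.28

R$6,366.28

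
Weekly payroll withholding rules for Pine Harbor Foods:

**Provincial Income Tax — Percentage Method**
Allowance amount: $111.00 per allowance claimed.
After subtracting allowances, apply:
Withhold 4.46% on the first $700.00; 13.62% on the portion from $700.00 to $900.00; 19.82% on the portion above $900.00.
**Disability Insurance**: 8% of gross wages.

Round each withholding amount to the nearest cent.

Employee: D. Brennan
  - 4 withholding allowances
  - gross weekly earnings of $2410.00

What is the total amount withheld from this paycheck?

Provincial Income Tax: taxable = $2410.00 − 4×$111.00 = $1966.00
  $58.46 + 19.82% × ($1966.00 − $900.00) = $58.46 + 19.82% × $1066.00 = $269.74
Disability Insurance: 8% × $2410.00 = $192.80
Total: $269.74 + $192.80 = $462.54

$462.54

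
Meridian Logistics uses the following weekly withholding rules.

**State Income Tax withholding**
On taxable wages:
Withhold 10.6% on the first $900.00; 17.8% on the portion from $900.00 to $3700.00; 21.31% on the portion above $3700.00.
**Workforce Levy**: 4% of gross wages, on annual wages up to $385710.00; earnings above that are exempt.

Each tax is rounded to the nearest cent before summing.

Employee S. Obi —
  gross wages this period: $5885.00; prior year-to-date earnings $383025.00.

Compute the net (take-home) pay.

State Income Tax: taxable = $5885.00
  $593.80 + 21.31% × ($5885.00 − $3700.00) = $593.80 + 21.31% × $2185.00 = $1059.42
Workforce Levy: cap $385710.00 − YTD $383025.00 = $2685.00 subject; 4% × $2685.00 = $107.40
Total withheld: $1059.42 + $107.40 = $1166.82
Net pay: $5885.00 − $1166.82 = $4718.18

$4718.18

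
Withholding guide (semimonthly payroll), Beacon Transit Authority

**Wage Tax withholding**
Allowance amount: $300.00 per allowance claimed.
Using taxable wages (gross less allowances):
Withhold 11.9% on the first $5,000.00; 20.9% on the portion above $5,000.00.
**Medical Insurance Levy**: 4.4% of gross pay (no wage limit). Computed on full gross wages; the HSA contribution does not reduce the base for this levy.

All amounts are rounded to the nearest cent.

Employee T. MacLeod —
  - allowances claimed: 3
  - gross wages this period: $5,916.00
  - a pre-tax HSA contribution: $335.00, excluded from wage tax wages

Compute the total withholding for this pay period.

$817.34

Wage Tax: taxable = $5,916.00 − $335.00 − 3×$300.00 = $4,681.00
  11.9% × $4,681.00 = $557.04
Medical Insurance Levy: 4.4% × $5,916.00 = $260.30
Total: $557.04 + $260.30 = $817.34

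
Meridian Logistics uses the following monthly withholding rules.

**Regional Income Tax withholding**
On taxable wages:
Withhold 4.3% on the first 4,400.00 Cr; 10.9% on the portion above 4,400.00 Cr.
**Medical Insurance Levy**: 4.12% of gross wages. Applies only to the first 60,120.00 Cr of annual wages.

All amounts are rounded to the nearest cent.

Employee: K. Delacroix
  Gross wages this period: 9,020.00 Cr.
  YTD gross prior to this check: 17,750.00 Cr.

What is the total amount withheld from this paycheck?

Regional Income Tax: taxable = 9,020.00 Cr
  189.20 Cr + 10.9% × (9,020.00 Cr − 4,400.00 Cr) = 189.20 Cr + 10.9% × 4,620.00 Cr = 692.78 Cr
Medical Insurance Levy: 4.12% × 9,020.00 Cr = 371.62 Cr
Total: 692.78 Cr + 371.62 Cr = 1,064.40 Cr

1,064.40 Cr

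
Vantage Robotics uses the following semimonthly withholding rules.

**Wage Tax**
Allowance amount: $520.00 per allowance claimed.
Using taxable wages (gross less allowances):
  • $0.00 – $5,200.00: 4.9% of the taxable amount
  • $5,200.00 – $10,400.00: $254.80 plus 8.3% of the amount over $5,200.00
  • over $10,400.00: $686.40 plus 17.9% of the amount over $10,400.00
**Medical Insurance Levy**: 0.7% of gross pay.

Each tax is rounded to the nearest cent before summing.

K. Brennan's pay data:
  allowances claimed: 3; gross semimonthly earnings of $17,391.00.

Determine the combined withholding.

Wage Tax: taxable = $17,391.00 − 3×$520.00 = $15,831.00
  $686.40 + 17.9% × ($15,831.00 − $10,400.00) = $686.40 + 17.9% × $5,431.00 = $1,658.55
Medical Insurance Levy: 0.7% × $17,391.00 = $121.74
Total: $1,658.55 + $121.74 = $1,780.29

$1,780.29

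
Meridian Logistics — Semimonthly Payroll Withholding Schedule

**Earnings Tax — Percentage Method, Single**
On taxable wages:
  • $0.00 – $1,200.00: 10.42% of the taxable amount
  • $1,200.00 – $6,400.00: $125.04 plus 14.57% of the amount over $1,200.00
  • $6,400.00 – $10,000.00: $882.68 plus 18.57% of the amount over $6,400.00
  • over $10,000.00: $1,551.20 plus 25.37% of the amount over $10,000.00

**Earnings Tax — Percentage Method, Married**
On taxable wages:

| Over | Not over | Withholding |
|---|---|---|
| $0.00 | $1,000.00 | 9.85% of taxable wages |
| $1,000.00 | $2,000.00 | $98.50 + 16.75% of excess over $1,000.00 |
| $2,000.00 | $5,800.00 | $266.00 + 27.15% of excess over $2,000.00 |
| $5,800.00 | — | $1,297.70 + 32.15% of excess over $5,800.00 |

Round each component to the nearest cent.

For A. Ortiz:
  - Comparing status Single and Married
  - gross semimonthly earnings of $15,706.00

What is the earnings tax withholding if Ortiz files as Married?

$4,482.48

Earnings Tax (Married): taxable = $15,706.00
  $1,297.70 + 32.15% × ($15,706.00 − $5,800.00) = $1,297.70 + 32.15% × $9,906.00 = $4,482.48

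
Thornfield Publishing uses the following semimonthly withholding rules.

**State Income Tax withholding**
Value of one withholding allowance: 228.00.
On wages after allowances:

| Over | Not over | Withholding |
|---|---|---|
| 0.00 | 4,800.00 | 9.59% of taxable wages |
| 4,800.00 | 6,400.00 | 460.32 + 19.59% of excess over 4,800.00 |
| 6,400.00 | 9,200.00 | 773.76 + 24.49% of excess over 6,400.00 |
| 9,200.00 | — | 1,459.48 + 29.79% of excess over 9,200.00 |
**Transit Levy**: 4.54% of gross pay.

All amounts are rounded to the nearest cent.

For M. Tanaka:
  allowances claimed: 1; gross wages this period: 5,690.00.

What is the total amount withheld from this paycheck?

State Income Tax: taxable = 5,690.00 − 1×228.00 = 5,462.00
  460.32 + 19.59% × (5,462.00 − 4,800.00) = 460.32 + 19.59% × 662.00 = 590.01
Transit Levy: 4.54% × 5,690.00 = 258.33
Total: 590.01 + 258.33 = 848.34

848.34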